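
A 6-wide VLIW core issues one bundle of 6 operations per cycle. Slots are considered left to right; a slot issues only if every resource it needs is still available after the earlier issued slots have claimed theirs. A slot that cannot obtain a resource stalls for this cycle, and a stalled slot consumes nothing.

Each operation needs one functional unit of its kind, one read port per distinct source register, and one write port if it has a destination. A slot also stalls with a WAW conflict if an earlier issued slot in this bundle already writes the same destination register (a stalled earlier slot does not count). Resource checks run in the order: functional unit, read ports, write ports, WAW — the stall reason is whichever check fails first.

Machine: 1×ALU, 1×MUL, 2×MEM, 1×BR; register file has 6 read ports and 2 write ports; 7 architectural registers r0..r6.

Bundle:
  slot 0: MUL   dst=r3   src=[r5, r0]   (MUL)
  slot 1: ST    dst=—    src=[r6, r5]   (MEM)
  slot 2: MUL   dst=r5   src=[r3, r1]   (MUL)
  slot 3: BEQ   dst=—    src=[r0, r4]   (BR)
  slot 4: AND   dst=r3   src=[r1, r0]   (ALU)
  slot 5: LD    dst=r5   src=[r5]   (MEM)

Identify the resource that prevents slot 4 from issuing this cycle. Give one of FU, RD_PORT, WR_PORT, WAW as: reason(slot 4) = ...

reason(slot 4) = RD_PORT

(0) want 1×MUL +2rd +1wr — yes → AL1|MU0|ME2|BR1|rd4|wr1
(1) want 1×MEM +2rd +0wr — yes → AL1|MU0|ME1|BR1|rd2|wr1
(2) want 1×MUL +2rd +1wr — FU → AL1|MU0|ME1|BR1|rd2|wr1
(3) want 1×BR +2rd +0wr — yes → AL1|MU0|ME1|BR0|rd0|wr1
(4) want 1×ALU +2rd +1wr — RD_PORT → AL1|MU0|ME1|BR0|rd0|wr1
(5) want 1×MEM +1rd +1wr — RD_PORT → AL1|MU0|ME1|BR0|rd0|wr1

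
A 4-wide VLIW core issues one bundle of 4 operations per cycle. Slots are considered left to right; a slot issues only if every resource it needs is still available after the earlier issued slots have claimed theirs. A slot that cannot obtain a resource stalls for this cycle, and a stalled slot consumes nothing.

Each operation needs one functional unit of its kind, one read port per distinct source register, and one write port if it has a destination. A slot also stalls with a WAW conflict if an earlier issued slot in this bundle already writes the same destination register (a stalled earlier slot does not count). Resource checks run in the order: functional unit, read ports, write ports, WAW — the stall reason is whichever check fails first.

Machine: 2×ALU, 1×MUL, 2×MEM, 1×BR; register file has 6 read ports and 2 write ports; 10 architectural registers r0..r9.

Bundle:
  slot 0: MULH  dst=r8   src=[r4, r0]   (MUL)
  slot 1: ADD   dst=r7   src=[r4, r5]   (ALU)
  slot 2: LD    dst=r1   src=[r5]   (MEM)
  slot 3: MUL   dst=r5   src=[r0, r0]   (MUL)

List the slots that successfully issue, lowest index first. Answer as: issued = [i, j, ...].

issued = [0, 1]

#0 MUL src=r4,r0 dispatched  <A:2 Mu:0 Ld:2 B:1 rd:4 wr:1>
#1 ALU src=r4,r5 dispatched  <A:1 Mu:0 Ld:2 B:1 rd:2 wr:0>
#2 MEM src=r5 held:WR_PORT  <A:1 Mu:0 Ld:2 B:1 rd:2 wr:0>
#3 MUL src=r0,r0 held:FU  <A:1 Mu:0 Ld:2 B:1 rd:2 wr:0>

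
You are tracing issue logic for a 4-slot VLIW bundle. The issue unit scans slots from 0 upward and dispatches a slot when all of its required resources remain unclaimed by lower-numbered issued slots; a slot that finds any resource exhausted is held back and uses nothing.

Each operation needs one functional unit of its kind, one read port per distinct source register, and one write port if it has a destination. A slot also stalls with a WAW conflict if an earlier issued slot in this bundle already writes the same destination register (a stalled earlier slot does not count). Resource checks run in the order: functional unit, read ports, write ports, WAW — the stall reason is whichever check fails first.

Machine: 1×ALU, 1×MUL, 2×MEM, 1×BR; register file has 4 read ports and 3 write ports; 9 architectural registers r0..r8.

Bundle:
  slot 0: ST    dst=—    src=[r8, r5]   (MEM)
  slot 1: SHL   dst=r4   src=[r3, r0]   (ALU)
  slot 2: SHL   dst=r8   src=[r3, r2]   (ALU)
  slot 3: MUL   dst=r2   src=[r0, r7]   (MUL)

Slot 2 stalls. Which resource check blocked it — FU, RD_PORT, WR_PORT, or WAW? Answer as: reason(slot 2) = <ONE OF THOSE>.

reason(slot 2) = FU

  0. MEM ⇒ go  {1A/1Mu/1Ld/1B | 2r 3w}
  1. ALU→r4 ⇒ go  {0A/1Mu/1Ld/1B | 0r 2w}
  2. ALU→r8 ⇒ no(FU)  {0A/1Mu/1Ld/1B | 0r 2w}
  3. MUL→r2 ⇒ no(RD_PORT)  {0A/1Mu/1Ld/1B | 0r 2w}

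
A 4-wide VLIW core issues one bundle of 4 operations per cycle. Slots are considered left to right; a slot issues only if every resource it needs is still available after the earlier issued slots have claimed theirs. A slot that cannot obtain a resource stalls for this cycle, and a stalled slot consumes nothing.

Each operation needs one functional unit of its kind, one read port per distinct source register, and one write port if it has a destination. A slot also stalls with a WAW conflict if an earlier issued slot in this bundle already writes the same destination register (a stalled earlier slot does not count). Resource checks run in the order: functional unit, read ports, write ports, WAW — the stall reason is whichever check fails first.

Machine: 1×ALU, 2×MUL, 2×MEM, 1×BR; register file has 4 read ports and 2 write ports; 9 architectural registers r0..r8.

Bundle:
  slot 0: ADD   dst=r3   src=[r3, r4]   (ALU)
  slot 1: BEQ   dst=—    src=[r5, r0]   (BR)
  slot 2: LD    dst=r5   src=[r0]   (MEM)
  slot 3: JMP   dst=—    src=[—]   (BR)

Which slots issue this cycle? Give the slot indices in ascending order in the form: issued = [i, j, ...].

(0) want 1×ALU +2rd +1wr — yes → AL0|MU2|ME2|BR1|rd2|wr1
(1) want 1×BR +2rd +0wr — yes → AL0|MU2|ME2|BR0|rd0|wr1
(2) want 1×MEM +1rd +1wr — RD_PORT → AL0|MU2|ME2|BR0|rd0|wr1
(3) want 1×BR +0rd +0wr — FU → AL0|MU2|ME2|BR0|rd0|wr1

issued = [0, 1]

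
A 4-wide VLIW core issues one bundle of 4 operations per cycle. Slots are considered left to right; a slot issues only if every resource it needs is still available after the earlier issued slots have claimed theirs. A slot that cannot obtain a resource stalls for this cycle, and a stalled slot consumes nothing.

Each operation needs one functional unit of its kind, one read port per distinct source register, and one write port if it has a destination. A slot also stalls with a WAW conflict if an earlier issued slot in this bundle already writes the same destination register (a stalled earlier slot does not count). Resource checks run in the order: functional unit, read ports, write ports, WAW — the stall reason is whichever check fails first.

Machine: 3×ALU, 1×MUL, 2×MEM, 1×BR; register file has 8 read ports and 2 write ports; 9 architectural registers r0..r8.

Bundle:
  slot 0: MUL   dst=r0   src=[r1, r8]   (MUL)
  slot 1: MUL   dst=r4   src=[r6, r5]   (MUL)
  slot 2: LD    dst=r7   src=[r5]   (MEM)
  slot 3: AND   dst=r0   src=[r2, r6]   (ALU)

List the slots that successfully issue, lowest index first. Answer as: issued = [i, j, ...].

issued = [0, 2]

#0 MUL src=r1,r8 dispatched  <A:3 Mu:0 Ld:2 B:1 rd:6 wr:1>
#1 MUL src=r6,r5 held:FU  <A:3 Mu:0 Ld:2 B:1 rd:6 wr:1>
#2 MEM src=r5 dispatched  <A:3 Mu:0 Ld:1 B:1 rd:5 wr:0>
#3 ALU src=r2,r6 held:WR_PORT  <A:3 Mu:0 Ld:1 B:1 rd:5 wr:0>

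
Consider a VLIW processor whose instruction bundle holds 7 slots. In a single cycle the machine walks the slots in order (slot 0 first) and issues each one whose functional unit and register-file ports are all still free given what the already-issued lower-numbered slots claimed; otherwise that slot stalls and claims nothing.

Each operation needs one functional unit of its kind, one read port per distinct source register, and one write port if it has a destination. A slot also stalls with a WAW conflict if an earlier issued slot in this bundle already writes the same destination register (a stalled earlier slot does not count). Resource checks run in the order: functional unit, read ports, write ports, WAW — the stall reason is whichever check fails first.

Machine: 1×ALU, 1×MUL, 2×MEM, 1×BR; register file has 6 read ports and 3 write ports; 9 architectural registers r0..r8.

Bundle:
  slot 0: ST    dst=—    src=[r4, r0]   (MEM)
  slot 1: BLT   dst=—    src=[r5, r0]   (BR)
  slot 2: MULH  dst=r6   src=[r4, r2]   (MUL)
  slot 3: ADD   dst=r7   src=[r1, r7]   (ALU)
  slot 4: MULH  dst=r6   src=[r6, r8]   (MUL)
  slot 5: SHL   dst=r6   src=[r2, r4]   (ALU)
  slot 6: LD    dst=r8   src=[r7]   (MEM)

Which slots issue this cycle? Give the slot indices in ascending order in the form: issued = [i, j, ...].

#0 MEM src=r4,r0 dispatched  <A:1 Mu:1 Ld:1 B:1 rd:4 wr:3>
#1 BR src=r5,r0 dispatched  <A:1 Mu:1 Ld:1 B:0 rd:2 wr:3>
#2 MUL src=r4,r2 dispatched  <A:1 Mu:0 Ld:1 B:0 rd:0 wr:2>
#3 ALU src=r1,r7 held:RD_PORT  <A:1 Mu:0 Ld:1 B:0 rd:0 wr:2>
#4 MUL src=r6,r8 held:FU  <A:1 Mu:0 Ld:1 B:0 rd:0 wr:2>
#5 ALU src=r2,r4 held:RD_PORT  <A:1 Mu:0 Ld:1 B:0 rd:0 wr:2>
#6 MEM src=r7 held:RD_PORT  <A:1 Mu:0 Ld:1 B:0 rd:0 wr:2>

issued = [0, 1, 2]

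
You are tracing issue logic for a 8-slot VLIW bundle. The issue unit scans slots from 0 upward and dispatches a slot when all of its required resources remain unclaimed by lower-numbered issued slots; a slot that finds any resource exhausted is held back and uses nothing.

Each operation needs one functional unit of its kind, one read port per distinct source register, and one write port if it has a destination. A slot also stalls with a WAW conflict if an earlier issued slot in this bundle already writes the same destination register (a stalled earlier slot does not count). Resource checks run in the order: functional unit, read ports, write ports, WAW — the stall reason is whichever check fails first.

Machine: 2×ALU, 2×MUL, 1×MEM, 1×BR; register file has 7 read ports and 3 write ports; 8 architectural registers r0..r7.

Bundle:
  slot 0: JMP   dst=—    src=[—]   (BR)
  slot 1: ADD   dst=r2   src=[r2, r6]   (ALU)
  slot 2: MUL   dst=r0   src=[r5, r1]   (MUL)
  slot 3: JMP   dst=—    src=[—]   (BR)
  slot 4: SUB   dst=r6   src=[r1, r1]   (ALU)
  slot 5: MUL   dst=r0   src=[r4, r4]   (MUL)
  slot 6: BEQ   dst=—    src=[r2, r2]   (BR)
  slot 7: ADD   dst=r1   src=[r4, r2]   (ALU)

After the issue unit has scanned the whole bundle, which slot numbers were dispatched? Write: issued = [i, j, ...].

issued = [0, 1, 2, 4]

(0) want 1×BR +0rd +0wr — yes → AL2|MU2|ME1|BR0|rd7|wr3
(1) want 1×ALU +2rd +1wr — yes → AL1|MU2|ME1|BR0|rd5|wr2
(2) want 1×MUL +2rd +1wr — yes → AL1|MU1|ME1|BR0|rd3|wr1
(3) want 1×BR +0rd +0wr — FU → AL1|MU1|ME1|BR0|rd3|wr1
(4) want 1×ALU +1rd +1wr — yes → AL0|MU1|ME1|BR0|rd2|wr0
(5) want 1×MUL +1rd +1wr — WR_PORT → AL0|MU1|ME1|BR0|rd2|wr0
(6) want 1×BR +1rd +0wr — FU → AL0|MU1|ME1|BR0|rd2|wr0
(7) want 1×ALU +2rd +1wr — FU → AL0|MU1|ME1|BR0|rd2|wr0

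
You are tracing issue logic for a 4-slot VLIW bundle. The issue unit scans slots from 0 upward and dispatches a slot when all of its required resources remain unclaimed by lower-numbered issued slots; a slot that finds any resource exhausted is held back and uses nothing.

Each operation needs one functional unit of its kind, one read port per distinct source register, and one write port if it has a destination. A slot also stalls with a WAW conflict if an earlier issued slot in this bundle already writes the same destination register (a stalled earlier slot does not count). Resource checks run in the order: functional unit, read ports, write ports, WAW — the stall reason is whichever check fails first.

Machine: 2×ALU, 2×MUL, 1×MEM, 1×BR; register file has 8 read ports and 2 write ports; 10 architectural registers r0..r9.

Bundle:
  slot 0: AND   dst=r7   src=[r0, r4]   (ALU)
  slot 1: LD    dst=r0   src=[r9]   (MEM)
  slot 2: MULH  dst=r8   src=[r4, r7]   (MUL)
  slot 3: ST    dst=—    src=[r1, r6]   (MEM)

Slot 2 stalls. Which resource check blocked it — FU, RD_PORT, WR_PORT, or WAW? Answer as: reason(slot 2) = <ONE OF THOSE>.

slot 0 (ALU): ISSUE — free A1,Mu2,Ld1,B1 rp6 wp1
slot 1 (MEM): ISSUE — free A1,Mu2,Ld0,B1 rp5 wp0
slot 2 (MUL): stall WR_PORT — free A1,Mu2,Ld0,B1 rp5 wp0
slot 3 (MEM): stall FU — free A1,Mu2,Ld0,B1 rp5 wp0

reason(slot 2) = WR_PORT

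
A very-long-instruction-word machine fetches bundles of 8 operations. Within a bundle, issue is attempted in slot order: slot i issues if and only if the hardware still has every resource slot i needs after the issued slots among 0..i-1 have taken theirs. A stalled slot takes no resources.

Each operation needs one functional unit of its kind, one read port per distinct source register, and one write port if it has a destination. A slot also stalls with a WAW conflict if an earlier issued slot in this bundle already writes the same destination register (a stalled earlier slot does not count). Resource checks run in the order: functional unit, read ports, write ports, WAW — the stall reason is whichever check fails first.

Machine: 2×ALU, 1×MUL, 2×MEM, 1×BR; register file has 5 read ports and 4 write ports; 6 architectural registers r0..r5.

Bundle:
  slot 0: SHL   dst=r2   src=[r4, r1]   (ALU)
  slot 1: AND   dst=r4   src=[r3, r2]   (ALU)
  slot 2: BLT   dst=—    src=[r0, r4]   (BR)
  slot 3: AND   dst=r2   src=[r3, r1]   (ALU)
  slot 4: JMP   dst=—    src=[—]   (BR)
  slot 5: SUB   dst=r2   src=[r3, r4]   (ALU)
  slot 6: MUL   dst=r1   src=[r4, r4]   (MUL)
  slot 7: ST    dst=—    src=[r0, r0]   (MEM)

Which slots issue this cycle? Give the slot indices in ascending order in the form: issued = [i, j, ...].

#0 ALU src=r4,r1 dispatched  <A:1 Mu:1 Ld:2 B:1 rd:3 wr:3>
#1 ALU src=r3,r2 dispatched  <A:0 Mu:1 Ld:2 B:1 rd:1 wr:2>
#2 BR src=r0,r4 held:RD_PORT  <A:0 Mu:1 Ld:2 B:1 rd:1 wr:2>
#3 ALU src=r3,r1 held:FU  <A:0 Mu:1 Ld:2 B:1 rd:1 wr:2>
#4 BR src=- dispatched  <A:0 Mu:1 Ld:2 B:0 rd:1 wr:2>
#5 ALU src=r3,r4 held:FU  <A:0 Mu:1 Ld:2 B:0 rd:1 wr:2>
#6 MUL src=r4,r4 dispatched  <A:0 Mu:0 Ld:2 B:0 rd:0 wr:1>
#7 MEM src=r0,r0 held:RD_PORT  <A:0 Mu:0 Ld:2 B:0 rd:0 wr:1>

issued = [0, 1, 4, 6]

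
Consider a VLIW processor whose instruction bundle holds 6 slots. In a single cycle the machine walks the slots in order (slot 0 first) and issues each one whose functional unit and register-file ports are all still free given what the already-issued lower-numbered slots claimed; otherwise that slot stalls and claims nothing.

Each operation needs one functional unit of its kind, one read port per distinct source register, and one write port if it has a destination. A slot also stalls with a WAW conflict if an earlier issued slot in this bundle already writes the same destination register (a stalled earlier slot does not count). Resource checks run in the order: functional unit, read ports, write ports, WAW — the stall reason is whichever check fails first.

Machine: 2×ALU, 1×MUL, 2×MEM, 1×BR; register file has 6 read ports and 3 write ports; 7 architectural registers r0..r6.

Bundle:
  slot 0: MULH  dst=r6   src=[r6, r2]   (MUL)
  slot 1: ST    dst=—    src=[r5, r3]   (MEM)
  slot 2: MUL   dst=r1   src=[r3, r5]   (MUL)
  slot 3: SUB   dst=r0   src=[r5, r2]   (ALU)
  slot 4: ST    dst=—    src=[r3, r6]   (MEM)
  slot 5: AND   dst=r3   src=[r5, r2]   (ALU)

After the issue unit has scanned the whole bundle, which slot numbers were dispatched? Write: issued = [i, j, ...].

#0 MUL src=r6,r2 dispatched  <A:2 Mu:0 Ld:2 B:1 rd:4 wr:2>
#1 MEM src=r5,r3 dispatched  <A:2 Mu:0 Ld:1 B:1 rd:2 wr:2>
#2 MUL src=r3,r5 held:FU  <A:2 Mu:0 Ld:1 B:1 rd:2 wr:2>
#3 ALU src=r5,r2 dispatched  <A:1 Mu:0 Ld:1 B:1 rd:0 wr:1>
#4 MEM src=r3,r6 held:RD_PORT  <A:1 Mu:0 Ld:1 B:1 rd:0 wr:1>
#5 ALU src=r5,r2 held:RD_PORT  <A:1 Mu:0 Ld:1 B:1 rd:0 wr:1>

issued = [0, 1, 3]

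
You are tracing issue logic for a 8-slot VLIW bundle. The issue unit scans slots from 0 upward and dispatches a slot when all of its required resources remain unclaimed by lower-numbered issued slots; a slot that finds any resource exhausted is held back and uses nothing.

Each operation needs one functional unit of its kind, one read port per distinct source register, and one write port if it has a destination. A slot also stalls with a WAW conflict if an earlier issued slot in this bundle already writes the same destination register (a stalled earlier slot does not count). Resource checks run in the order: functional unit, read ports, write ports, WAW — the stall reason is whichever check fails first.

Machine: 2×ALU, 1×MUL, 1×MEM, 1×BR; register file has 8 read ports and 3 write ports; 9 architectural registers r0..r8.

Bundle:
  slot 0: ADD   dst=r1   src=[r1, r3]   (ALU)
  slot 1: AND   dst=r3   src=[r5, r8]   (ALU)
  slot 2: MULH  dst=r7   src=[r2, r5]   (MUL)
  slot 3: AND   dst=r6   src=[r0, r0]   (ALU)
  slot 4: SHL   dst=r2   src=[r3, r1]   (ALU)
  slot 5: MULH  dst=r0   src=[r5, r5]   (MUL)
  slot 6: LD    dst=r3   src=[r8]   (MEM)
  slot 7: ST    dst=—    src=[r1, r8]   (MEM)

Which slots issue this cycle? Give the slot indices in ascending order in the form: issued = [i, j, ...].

issued = [0, 1, 2, 7]

[0] ALU needs rd=2 wr=1: ok; after: ALU=1 MUL=1 MEM=1 BR=1, R=6, W=2
[1] ALU needs rd=2 wr=1: ok; after: ALU=0 MUL=1 MEM=1 BR=1, R=4, W=1
[2] MUL needs rd=2 wr=1: ok; after: ALU=0 MUL=0 MEM=1 BR=1, R=2, W=0
[3] ALU needs rd=1 wr=1: FU; after: ALU=0 MUL=0 MEM=1 BR=1, R=2, W=0
[4] ALU needs rd=2 wr=1: FU; after: ALU=0 MUL=0 MEM=1 BR=1, R=2, W=0
[5] MUL needs rd=1 wr=1: FU; after: ALU=0 MUL=0 MEM=1 BR=1, R=2, W=0
[6] MEM needs rd=1 wr=1: WR_PORT; after: ALU=0 MUL=0 MEM=1 BR=1, R=2, W=0
[7] MEM needs rd=2 wr=0: ok; after: ALU=0 MUL=0 MEM=0 BR=1, R=0, W=0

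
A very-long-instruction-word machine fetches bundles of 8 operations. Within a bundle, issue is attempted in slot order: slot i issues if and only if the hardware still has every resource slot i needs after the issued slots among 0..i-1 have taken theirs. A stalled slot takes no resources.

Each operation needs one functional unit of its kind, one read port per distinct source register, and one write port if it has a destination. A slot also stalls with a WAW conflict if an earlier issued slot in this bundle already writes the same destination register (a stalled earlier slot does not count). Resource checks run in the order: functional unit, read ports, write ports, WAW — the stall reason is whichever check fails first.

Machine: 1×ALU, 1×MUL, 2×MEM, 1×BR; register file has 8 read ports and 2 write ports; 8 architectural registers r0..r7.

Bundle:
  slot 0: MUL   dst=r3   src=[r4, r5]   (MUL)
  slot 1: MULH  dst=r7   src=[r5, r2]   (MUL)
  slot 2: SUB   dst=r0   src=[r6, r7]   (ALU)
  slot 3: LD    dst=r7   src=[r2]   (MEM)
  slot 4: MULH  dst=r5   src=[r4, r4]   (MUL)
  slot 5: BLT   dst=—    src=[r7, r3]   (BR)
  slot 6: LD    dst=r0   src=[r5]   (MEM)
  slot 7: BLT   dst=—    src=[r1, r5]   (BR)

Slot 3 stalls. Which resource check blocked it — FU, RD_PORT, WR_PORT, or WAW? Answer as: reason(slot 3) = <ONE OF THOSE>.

[0] MUL needs rd=2 wr=1: ok; after: ALU=1 MUL=0 MEM=2 BR=1, R=6, W=1
[1] MUL needs rd=2 wr=1: FU; after: ALU=1 MUL=0 MEM=2 BR=1, R=6, W=1
[2] ALU needs rd=2 wr=1: ok; after: ALU=0 MUL=0 MEM=2 BR=1, R=4, W=0
[3] MEM needs rd=1 wr=1: WR_PORT; after: ALU=0 MUL=0 MEM=2 BR=1, R=4, W=0
[4] MUL needs rd=1 wr=1: FU; after: ALU=0 MUL=0 MEM=2 BR=1, R=4, W=0
[5] BR needs rd=2 wr=0: ok; after: ALU=0 MUL=0 MEM=2 BR=0, R=2, W=0
[6] MEM needs rd=1 wr=1: WR_PORT; after: ALU=0 MUL=0 MEM=2 BR=0, R=2, W=0
[7] BR needs rd=2 wr=0: FU; after: ALU=0 MUL=0 MEM=2 BR=0, R=2, W=0

reason(slot 3) = WR_PORT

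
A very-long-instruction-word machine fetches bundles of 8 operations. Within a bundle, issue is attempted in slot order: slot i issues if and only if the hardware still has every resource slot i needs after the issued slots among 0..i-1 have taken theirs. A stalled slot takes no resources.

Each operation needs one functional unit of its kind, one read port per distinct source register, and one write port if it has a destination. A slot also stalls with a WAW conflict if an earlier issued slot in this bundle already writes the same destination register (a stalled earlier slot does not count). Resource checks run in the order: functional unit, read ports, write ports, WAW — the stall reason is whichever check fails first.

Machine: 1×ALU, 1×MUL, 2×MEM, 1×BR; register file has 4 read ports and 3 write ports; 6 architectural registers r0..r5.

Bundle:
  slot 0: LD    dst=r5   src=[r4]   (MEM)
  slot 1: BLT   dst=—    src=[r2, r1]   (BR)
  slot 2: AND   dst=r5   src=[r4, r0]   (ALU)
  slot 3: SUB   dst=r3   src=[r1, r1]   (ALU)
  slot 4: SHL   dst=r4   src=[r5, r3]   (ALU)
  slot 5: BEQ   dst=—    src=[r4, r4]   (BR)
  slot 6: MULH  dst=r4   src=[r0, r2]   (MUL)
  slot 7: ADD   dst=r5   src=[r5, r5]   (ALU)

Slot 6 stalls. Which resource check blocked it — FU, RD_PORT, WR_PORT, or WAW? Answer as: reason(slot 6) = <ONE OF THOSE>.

reason(slot 6) = RD_PORT

#0 MEM src=r4 dispatched  <A:1 Mu:1 Ld:1 B:1 rd:3 wr:2>
#1 BR src=r2,r1 dispatched  <A:1 Mu:1 Ld:1 B:0 rd:1 wr:2>
#2 ALU src=r4,r0 held:RD_PORT  <A:1 Mu:1 Ld:1 B:0 rd:1 wr:2>
#3 ALU src=r1,r1 dispatched  <A:0 Mu:1 Ld:1 B:0 rd:0 wr:1>
#4 ALU src=r5,r3 held:FU  <A:0 Mu:1 Ld:1 B:0 rd:0 wr:1>
#5 BR src=r4,r4 held:FU  <A:0 Mu:1 Ld:1 B:0 rd:0 wr:1>
#6 MUL src=r0,r2 held:RD_PORT  <A:0 Mu:1 Ld:1 B:0 rd:0 wr:1>
#7 ALU src=r5,r5 held:FU  <A:0 Mu:1 Ld:1 B:0 rd:0 wr:1>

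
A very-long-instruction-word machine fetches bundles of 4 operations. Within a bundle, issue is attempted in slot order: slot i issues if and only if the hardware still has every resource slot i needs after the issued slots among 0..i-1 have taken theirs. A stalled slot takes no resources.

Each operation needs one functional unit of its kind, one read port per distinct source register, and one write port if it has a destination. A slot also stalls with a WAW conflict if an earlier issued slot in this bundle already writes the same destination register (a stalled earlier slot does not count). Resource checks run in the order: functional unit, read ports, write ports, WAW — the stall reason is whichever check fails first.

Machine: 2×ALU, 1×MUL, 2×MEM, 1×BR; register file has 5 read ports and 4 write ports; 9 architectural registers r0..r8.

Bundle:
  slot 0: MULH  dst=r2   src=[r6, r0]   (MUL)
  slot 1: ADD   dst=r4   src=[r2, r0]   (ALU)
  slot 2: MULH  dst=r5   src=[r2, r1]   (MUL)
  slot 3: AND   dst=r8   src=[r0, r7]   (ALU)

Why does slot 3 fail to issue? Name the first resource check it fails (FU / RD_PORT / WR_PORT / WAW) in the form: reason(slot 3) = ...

reason(slot 3) = RD_PORT

(0) want 1×MUL +2rd +1wr — yes → AL2|MU0|ME2|BR1|rd3|wr3
(1) want 1×ALU +2rd +1wr — yes → AL1|MU0|ME2|BR1|rd1|wr2
(2) want 1×MUL +2rd +1wr — FU → AL1|MU0|ME2|BR1|rd1|wr2
(3) want 1×ALU +2rd +1wr — RD_PORT → AL1|MU0|ME2|BR1|rd1|wr2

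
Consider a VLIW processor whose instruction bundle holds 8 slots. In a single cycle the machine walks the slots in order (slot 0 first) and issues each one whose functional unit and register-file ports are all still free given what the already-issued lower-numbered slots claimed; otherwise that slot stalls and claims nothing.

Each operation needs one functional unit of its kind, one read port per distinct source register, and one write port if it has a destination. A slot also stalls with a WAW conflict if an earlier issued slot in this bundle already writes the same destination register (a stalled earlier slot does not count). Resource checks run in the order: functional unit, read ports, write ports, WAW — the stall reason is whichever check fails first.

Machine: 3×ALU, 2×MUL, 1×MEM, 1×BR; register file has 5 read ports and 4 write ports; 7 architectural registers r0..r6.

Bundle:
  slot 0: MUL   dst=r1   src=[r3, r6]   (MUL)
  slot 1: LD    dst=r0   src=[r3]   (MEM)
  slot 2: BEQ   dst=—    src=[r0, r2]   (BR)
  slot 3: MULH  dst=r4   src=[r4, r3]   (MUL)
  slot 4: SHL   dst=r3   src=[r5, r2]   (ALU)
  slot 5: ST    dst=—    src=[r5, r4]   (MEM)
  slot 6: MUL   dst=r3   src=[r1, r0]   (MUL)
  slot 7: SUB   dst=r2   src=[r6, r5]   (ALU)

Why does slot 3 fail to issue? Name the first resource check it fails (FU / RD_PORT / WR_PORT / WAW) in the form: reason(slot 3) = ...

  0. MUL→r1 ⇒ go  {3A/1Mu/1Ld/1B | 3r 3w}
  1. MEM→r0 ⇒ go  {3A/1Mu/0Ld/1B | 2r 2w}
  2. BR ⇒ go  {3A/1Mu/0Ld/0B | 0r 2w}
  3. MUL→r4 ⇒ no(RD_PORT)  {3A/1Mu/0Ld/0B | 0r 2w}
  4. ALU→r3 ⇒ no(RD_PORT)  {3A/1Mu/0Ld/0B | 0r 2w}
  5. MEM ⇒ no(FU)  {3A/1Mu/0Ld/0B | 0r 2w}
  6. MUL→r3 ⇒ no(RD_PORT)  {3A/1Mu/0Ld/0B | 0r 2w}
  7. ALU→r2 ⇒ no(RD_PORT)  {3A/1Mu/0Ld/0B | 0r 2w}

reason(slot 3) = RD_PORT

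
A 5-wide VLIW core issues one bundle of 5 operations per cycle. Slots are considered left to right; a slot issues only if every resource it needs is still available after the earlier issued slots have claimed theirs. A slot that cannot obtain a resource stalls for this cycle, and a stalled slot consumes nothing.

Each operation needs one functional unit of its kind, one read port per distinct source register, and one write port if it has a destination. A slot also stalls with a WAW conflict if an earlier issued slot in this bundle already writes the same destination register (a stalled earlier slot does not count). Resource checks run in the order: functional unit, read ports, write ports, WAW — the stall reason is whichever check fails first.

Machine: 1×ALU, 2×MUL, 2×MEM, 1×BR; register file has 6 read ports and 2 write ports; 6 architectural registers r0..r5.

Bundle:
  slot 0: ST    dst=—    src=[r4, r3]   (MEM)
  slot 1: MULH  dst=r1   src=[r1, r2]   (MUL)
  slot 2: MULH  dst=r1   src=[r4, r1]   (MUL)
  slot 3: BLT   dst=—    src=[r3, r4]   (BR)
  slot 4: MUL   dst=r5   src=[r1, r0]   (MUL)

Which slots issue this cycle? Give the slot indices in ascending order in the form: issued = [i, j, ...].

issued = [0, 1, 3]

#0 MEM src=r4,r3 dispatched  <A:1 Mu:2 Ld:1 B:1 rd:4 wr:2>
#1 MUL src=r1,r2 dispatched  <A:1 Mu:1 Ld:1 B:1 rd:2 wr:1>
#2 MUL src=r4,r1 held:WAW  <A:1 Mu:1 Ld:1 B:1 rd:2 wr:1>
#3 BR src=r3,r4 dispatched  <A:1 Mu:1 Ld:1 B:0 rd:0 wr:1>
#4 MUL src=r1,r0 held:RD_PORT  <A:1 Mu:1 Ld:1 B:0 rd:0 wr:1>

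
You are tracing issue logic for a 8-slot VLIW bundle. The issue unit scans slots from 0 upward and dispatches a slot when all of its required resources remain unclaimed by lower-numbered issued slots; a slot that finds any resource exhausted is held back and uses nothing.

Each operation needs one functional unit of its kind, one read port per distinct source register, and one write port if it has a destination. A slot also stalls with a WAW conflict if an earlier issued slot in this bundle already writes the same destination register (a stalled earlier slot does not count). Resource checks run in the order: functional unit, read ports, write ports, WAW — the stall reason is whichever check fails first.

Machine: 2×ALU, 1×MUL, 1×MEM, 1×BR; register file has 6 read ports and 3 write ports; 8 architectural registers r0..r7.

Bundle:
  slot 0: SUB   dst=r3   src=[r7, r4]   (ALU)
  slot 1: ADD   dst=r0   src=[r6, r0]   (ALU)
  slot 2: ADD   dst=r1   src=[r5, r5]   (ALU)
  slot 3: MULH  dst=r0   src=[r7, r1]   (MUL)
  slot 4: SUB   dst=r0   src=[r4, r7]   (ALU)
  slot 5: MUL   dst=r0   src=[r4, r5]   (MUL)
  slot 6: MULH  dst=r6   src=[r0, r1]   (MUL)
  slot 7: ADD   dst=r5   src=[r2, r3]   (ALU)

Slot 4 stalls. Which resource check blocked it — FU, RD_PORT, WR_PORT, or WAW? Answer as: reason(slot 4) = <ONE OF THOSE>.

#0 ALU src=r7,r4 dispatched  <A:1 Mu:1 Ld:1 B:1 rd:4 wr:2>
#1 ALU src=r6,r0 dispatched  <A:0 Mu:1 Ld:1 B:1 rd:2 wr:1>
#2 ALU src=r5,r5 held:FU  <A:0 Mu:1 Ld:1 B:1 rd:2 wr:1>
#3 MUL src=r7,r1 held:WAW  <A:0 Mu:1 Ld:1 B:1 rd:2 wr:1>
#4 ALU src=r4,r7 held:FU  <A:0 Mu:1 Ld:1 B:1 rd:2 wr:1>
#5 MUL src=r4,r5 held:WAW  <A:0 Mu:1 Ld:1 B:1 rd:2 wr:1>
#6 MUL src=r0,r1 dispatched  <A:0 Mu:0 Ld:1 B:1 rd:0 wr:0>
#7 ALU src=r2,r3 held:FU  <A:0 Mu:0 Ld:1 B:1 rd:0 wr:0>

reason(slot 4) = FU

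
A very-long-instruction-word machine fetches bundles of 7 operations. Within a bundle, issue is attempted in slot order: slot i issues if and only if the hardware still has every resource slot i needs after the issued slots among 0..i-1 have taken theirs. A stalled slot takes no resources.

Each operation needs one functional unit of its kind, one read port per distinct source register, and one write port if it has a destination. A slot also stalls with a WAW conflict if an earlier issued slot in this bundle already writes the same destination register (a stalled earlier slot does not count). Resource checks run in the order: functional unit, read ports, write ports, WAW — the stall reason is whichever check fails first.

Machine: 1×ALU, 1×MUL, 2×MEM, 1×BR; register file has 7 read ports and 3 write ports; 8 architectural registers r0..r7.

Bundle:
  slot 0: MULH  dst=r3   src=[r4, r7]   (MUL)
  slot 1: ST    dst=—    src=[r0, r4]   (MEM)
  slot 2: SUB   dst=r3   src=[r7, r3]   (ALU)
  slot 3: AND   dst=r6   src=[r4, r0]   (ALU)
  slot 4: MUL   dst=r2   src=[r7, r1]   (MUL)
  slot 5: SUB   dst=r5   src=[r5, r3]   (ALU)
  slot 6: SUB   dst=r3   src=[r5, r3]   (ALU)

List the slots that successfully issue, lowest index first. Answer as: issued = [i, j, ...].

  0. MUL→r3 ⇒ go  {1A/0Mu/2Ld/1B | 5r 2w}
  1. MEM ⇒ go  {1A/0Mu/1Ld/1B | 3r 2w}
  2. ALU→r3 ⇒ no(WAW)  {1A/0Mu/1Ld/1B | 3r 2w}
  3. ALU→r6 ⇒ go  {0A/0Mu/1Ld/1B | 1r 1w}
  4. MUL→r2 ⇒ no(FU)  {0A/0Mu/1Ld/1B | 1r 1w}
  5. ALU→r5 ⇒ no(FU)  {0A/0Mu/1Ld/1B | 1r 1w}
  6. ALU→r3 ⇒ no(FU)  {0A/0Mu/1Ld/1B | 1r 1w}

issued = [0, 1, 3]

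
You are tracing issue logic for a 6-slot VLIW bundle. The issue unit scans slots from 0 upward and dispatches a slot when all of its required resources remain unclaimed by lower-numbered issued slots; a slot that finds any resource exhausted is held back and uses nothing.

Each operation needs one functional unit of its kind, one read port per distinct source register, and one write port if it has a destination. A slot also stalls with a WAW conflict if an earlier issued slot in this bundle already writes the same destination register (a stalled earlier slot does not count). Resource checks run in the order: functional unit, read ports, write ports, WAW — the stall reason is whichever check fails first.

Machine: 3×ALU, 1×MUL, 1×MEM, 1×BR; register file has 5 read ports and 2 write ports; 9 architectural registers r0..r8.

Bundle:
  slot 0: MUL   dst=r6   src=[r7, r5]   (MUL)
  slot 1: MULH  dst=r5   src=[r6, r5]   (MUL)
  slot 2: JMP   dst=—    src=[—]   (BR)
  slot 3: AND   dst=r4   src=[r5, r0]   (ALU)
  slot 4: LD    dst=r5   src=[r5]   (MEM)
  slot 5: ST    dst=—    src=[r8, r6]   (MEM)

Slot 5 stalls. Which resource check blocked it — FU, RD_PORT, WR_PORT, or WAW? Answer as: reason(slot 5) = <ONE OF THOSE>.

reason(slot 5) = RD_PORT

(0) want 1×MUL +2rd +1wr — yes → AL3|MU0|ME1|BR1|rd3|wr1
(1) want 1×MUL +2rd +1wr — FU → AL3|MU0|ME1|BR1|rd3|wr1
(2) want 1×BR +0rd +0wr — yes → AL3|MU0|ME1|BR0|rd3|wr1
(3) want 1×ALU +2rd +1wr — yes → AL2|MU0|ME1|BR0|rd1|wr0
(4) want 1×MEM +1rd +1wr — WR_PORT → AL2|MU0|ME1|BR0|rd1|wr0
(5) want 1×MEM +2rd +0wr — RD_PORT → AL2|MU0|ME1|BR0|rd1|wr0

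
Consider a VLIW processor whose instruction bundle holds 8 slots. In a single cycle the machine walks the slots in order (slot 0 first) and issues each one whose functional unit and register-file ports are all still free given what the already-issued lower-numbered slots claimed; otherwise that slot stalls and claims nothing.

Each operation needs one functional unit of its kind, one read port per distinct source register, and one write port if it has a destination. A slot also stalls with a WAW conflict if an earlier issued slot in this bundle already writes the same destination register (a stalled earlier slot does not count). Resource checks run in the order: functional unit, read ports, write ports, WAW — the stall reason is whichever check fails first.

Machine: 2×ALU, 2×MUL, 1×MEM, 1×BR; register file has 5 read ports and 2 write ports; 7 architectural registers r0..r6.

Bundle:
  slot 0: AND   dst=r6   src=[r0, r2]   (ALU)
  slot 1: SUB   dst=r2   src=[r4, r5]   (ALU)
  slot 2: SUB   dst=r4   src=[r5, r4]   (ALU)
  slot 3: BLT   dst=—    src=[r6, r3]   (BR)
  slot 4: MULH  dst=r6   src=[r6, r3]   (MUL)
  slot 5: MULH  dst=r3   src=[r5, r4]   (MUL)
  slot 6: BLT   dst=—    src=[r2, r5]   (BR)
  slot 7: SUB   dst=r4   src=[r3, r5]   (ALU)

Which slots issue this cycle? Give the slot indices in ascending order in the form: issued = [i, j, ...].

issued = [0, 1]

#0 ALU src=r0,r2 dispatched  <A:1 Mu:2 Ld:1 B:1 rd:3 wr:1>
#1 ALU src=r4,r5 dispatched  <A:0 Mu:2 Ld:1 B:1 rd:1 wr:0>
#2 ALU src=r5,r4 held:FU  <A:0 Mu:2 Ld:1 B:1 rd:1 wr:0>
#3 BR src=r6,r3 held:RD_PORT  <A:0 Mu:2 Ld:1 B:1 rd:1 wr:0>
#4 MUL src=r6,r3 held:RD_PORT  <A:0 Mu:2 Ld:1 B:1 rd:1 wr:0>
#5 MUL src=r5,r4 held:RD_PORT  <A:0 Mu:2 Ld:1 B:1 rd:1 wr:0>
#6 BR src=r2,r5 held:RD_PORT  <A:0 Mu:2 Ld:1 B:1 rd:1 wr:0>
#7 ALU src=r3,r5 held:FU  <A:0 Mu:2 Ld:1 B:1 rd:1 wr:0>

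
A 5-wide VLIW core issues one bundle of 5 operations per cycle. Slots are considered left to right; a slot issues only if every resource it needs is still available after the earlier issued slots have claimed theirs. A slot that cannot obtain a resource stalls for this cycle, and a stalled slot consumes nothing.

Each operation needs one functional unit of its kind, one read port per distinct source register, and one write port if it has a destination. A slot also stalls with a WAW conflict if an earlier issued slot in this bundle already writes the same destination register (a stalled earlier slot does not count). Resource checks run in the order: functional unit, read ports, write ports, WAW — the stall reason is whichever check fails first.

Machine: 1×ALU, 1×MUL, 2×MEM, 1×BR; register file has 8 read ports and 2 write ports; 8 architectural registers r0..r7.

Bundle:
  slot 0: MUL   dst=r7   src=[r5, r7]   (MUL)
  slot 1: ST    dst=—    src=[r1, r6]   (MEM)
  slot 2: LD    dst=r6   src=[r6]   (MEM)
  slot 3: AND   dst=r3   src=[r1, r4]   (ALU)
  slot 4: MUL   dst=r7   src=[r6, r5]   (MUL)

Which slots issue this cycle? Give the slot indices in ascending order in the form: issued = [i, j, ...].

issued = [0, 1, 2]

  0. MUL→r7 ⇒ go  {1A/0Mu/2Ld/1B | 6r 1w}
  1. MEM ⇒ go  {1A/0Mu/1Ld/1B | 4r 1w}
  2. MEM→r6 ⇒ go  {1A/0Mu/0Ld/1B | 3r 0w}
  3. ALU→r3 ⇒ no(WR_PORT)  {1A/0Mu/0Ld/1B | 3r 0w}
  4. MUL→r7 ⇒ no(FU)  {1A/0Mu/0Ld/1B | 3r 0w}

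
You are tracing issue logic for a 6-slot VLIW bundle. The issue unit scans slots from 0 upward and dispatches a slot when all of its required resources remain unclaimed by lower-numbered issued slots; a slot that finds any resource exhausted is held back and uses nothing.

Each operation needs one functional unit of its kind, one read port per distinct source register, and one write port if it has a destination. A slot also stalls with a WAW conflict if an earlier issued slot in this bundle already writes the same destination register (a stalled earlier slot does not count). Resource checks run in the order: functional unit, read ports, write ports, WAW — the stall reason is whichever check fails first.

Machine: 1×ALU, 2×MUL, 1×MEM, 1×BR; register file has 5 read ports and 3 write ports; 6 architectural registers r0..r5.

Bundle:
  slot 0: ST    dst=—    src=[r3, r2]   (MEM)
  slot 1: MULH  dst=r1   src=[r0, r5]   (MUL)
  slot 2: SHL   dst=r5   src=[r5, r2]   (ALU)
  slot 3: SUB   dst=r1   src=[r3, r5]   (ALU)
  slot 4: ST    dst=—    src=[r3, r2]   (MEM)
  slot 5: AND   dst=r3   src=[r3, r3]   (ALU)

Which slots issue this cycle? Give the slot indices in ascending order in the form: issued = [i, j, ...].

#0 MEM src=r3,r2 dispatched  <A:1 Mu:2 Ld:0 B:1 rd:3 wr:3>
#1 MUL src=r0,r5 dispatched  <A:1 Mu:1 Ld:0 B:1 rd:1 wr:2>
#2 ALU src=r5,r2 held:RD_PORT  <A:1 Mu:1 Ld:0 B:1 rd:1 wr:2>
#3 ALU src=r3,r5 held:RD_PORT  <A:1 Mu:1 Ld:0 B:1 rd:1 wr:2>
#4 MEM src=r3,r2 held:FU  <A:1 Mu:1 Ld:0 B:1 rd:1 wr:2>
#5 ALU src=r3,r3 dispatched  <A:0 Mu:1 Ld:0 B:1 rd:0 wr:1>

issued = [0, 1, 5]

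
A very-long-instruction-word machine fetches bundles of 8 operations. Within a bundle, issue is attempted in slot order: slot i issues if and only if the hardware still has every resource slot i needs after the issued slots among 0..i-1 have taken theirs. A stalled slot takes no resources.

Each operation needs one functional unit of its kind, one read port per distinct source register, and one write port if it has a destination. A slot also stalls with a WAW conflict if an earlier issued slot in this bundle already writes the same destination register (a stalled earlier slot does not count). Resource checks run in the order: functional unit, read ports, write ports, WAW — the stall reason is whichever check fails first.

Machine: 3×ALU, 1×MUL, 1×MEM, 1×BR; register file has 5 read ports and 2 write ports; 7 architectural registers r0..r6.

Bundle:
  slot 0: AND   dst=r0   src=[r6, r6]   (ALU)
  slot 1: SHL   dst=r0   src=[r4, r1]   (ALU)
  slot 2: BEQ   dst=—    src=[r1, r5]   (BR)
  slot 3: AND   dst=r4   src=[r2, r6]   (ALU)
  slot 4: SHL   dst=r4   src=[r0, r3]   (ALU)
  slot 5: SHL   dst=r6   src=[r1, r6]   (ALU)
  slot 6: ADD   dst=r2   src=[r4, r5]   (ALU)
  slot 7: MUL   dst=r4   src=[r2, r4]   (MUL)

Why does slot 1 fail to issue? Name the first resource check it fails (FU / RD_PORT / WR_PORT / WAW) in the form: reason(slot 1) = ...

reason(slot 1) = WAW

#0 ALU src=r6,r6 dispatched  <A:2 Mu:1 Ld:1 B:1 rd:4 wr:1>
#1 ALU src=r4,r1 held:WAW  <A:2 Mu:1 Ld:1 B:1 rd:4 wr:1>
#2 BR src=r1,r5 dispatched  <A:2 Mu:1 Ld:1 B:0 rd:2 wr:1>
#3 ALU src=r2,r6 dispatched  <A:1 Mu:1 Ld:1 B:0 rd:0 wr:0>
#4 ALU src=r0,r3 held:RD_PORT  <A:1 Mu:1 Ld:1 B:0 rd:0 wr:0>
#5 ALU src=r1,r6 held:RD_PORT  <A:1 Mu:1 Ld:1 B:0 rd:0 wr:0>
#6 ALU src=r4,r5 held:RD_PORT  <A:1 Mu:1 Ld:1 B:0 rd:0 wr:0>
#7 MUL src=r2,r4 held:RD_PORT  <A:1 Mu:1 Ld:1 B:0 rd:0 wr:0>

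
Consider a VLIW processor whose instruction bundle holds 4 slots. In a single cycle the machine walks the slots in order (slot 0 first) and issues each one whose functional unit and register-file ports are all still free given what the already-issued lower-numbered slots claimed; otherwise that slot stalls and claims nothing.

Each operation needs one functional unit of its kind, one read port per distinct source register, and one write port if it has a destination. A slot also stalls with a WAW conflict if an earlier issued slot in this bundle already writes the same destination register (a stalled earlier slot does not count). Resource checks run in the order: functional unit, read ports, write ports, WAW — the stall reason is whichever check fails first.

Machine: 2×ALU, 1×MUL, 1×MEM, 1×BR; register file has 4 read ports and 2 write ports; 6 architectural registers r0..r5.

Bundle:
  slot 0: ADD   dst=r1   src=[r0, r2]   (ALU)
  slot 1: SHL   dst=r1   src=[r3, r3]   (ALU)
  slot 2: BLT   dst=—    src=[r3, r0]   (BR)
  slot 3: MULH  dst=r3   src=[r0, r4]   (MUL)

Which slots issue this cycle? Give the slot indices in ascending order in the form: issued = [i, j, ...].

issued = [0, 2]

#0 ALU src=r0,r2 dispatched  <A:1 Mu:1 Ld:1 B:1 rd:2 wr:1>
#1 ALU src=r3,r3 held:WAW  <A:1 Mu:1 Ld:1 B:1 rd:2 wr:1>
#2 BR src=r3,r0 dispatched  <A:1 Mu:1 Ld:1 B:0 rd:0 wr:1>
#3 MUL src=r0,r4 held:RD_PORT  <A:1 Mu:1 Ld:1 B:0 rd:0 wr:1>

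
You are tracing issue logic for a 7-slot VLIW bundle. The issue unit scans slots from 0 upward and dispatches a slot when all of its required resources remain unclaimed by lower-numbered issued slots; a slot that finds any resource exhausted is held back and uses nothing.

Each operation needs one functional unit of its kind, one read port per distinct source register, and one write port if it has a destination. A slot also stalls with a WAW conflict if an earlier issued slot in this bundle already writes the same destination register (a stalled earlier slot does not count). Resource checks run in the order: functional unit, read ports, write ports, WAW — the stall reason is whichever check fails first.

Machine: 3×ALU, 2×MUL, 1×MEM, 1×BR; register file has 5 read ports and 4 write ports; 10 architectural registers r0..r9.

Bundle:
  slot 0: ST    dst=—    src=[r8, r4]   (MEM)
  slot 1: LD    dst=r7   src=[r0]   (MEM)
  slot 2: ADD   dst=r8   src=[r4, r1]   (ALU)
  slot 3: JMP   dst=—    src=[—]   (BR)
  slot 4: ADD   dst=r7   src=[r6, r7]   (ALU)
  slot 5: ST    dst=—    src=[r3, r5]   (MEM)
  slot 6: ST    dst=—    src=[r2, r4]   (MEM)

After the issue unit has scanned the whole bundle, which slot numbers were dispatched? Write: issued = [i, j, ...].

slot 0 (MEM): ISSUE — free A3,Mu2,Ld0,B1 rp3 wp4
slot 1 (MEM): stall FU — free A3,Mu2,Ld0,B1 rp3 wp4
slot 2 (ALU): ISSUE — free A2,Mu2,Ld0,B1 rp1 wp3
slot 3 (BR): ISSUE — free A2,Mu2,Ld0,B0 rp1 wp3
slot 4 (ALU): stall RD_PORT — free A2,Mu2,Ld0,B0 rp1 wp3
slot 5 (MEM): stall FU — free A2,Mu2,Ld0,B0 rp1 wp3
slot 6 (MEM): stall FU — free A2,Mu2,Ld0,B0 rp1 wp3

issued = [0, 2, 3]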